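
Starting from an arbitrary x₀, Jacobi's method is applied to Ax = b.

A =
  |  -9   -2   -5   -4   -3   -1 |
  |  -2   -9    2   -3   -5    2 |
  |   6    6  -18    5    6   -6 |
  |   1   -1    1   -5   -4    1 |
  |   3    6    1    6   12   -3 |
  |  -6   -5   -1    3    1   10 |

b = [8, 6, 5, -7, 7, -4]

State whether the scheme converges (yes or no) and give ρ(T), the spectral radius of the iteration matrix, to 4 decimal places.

no, ρ = 1.1464

A = D + L + U where D = diag(-9, -9, -18, -5, 12, 10).
Jacobi: T = -D⁻¹(L+U), T[2,3] = -(5)/(-18) = +0.2778; T[2,2] = 0.
  T[0,:] = [+0.0000 -0.2222 -0.5556 -0.4444 -0.3333 -0.1111]
  T[1,:] = [-0.2222 +0.0000 +0.2222 -0.3333 -0.5556 +0.2222]
  T[2,:] = [+0.3333 +0.3333 +0.0000 +0.2778 +0.3333 -0.3333]
  T[3,:] = [+0.2000 -0.2000 +0.2000 +0.0000 -0.8000 +0.2000]
  T[4,:] = [-0.2500 -0.5000 -0.0833 -0.5000 +0.0000 +0.2500]
  T[5,:] = [+0.6000 +0.5000 +0.1000 -0.3000 -0.1000 +0.0000]
|roots of det(T-λI)|: 1.1464, 0.6654, 0.5524, 0.5524, 0.2857, 0.2857.
ρ = 1.1464; 1.1464 > 1: divergent.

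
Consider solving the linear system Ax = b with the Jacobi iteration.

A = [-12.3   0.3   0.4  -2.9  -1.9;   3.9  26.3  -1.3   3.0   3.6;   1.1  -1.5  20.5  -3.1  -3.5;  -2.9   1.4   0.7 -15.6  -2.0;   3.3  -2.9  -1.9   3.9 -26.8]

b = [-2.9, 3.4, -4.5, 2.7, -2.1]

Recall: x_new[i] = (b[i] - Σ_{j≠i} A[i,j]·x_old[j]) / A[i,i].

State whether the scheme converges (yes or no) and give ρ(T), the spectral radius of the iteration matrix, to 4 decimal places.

yes, ρ = 0.2275

Let D = diag(-12.3, 26.3, 20.5, -15.6, -26.8); L, U the strict triangles.
Jacobi: T = -D⁻¹(L+U), T[4,0] = -(3.3)/(-26.8) = +0.1231; T[4,4] = 0.
  T[0,:] = [+0.0000, +0.0244, +0.0325, -0.2358, -0.1545]
  T[1,:] = [-0.1483, +0.0000, +0.0494, -0.1141, -0.1369]
  T[2,:] = [-0.0537, +0.0732, +0.0000, +0.1512, +0.1707]
  T[3,:] = [-0.1859, +0.0897, +0.0449, +0.0000, -0.1282]
  T[4,:] = [+0.1231, -0.1082, -0.0709, +0.1455, +0.0000]
|eigenvalues of T|: 0.2275, 0.1857, 0.1857, 0.0982, 0.0075.
ρ(T) = max|λ| = 0.2275; 0.2275 < 1 ⇒ converges.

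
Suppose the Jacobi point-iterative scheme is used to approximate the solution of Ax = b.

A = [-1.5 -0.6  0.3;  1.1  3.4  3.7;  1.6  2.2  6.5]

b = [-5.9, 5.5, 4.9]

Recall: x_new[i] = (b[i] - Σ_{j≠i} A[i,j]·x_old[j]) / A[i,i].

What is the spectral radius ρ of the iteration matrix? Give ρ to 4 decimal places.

Split A = D + L + U, D = diag(-1.5, 3.4, 6.5).
Jacobi: T = -D⁻¹(L+U), T[0,1] = -(-0.6)/(-1.5) = -0.4000; T[0,0] = 0.
  T[0,:] = [+0.0000 -0.4000 +0.2000]
  T[1,:] = [-0.3235 +0.0000 -1.0882]
  T[2,:] = [-0.2462 -0.3385 +0.0000]
|eigenvalues of T|: 0.7498, 0.5388, 0.2110.
spectral radius ρ = 0.7498; 0.7498 < 1 ⇒ converges.

0.7498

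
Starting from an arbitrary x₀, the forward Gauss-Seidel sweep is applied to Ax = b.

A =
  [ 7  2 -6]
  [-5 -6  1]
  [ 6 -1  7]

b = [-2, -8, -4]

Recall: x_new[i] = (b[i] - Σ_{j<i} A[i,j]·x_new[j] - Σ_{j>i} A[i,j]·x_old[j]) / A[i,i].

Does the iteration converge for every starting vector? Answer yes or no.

Diagonal D = diag(7, -6, 7); L, U strict lower/upper.
T_GS = -(D+L)⁻¹U: row 0 first, T[0,2] = -(-6)/(7) = +0.8571; later rows by forward substitution.
  T[0,:] = [+0.0000 -0.2857 +0.8571]
  T[1,:] = [+0.0000 +0.2381 -0.5476]
  T[2,:] = [+0.0000 +0.2789 -0.8129]
|eigenvalues of T|: 0.6387, 0.0639, 0.0000.
ρ = 0.6387; 0.6387 < 1: convergent.

yes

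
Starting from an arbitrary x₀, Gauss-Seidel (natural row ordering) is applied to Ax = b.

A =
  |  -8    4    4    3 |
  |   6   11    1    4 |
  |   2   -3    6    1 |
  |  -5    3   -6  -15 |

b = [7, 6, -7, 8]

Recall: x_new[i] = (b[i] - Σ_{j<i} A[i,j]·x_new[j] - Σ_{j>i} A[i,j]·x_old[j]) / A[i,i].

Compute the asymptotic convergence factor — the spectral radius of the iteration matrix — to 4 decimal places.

Write A = D+L+U with D = diag(-8, 11, 6, -15).
Gauss-Seidel: T = -(D+L)⁻¹U, row 0 first, T[0,1] = -(4)/(-8) = +0.5000; later rows by forward substitution.
  T[0,:] = [+0.0000, +0.5000, +0.5000, +0.3750]
  T[1,:] = [+0.0000, -0.2727, -0.3636, -0.5682]
  T[2,:] = [+0.0000, -0.3030, -0.3485, -0.5758]
  T[3,:] = [+0.0000, -0.1000, -0.1000, -0.0083]
|roots of det(T-λI)|: 0.7908, 0.1382, 0.0231, 0.0000.
spectral radius ρ = 0.7908; 0.7908 < 1, so it converges for any x₀.

0.7908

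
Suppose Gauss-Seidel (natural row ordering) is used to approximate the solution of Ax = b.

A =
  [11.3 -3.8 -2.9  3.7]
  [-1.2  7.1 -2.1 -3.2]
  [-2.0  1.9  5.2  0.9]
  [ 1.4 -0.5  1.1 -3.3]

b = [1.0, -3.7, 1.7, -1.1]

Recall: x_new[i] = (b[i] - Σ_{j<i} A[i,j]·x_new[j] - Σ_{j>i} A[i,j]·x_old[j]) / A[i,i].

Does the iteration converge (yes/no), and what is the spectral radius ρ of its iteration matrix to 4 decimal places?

Let D = diag(11.3, 7.1, 5.2, -3.3); L, U the strict triangles.
T_GS = -(D+L)⁻¹U: row 0 first, T[0,2] = -(-2.9)/(11.3) = +0.2566; later rows by forward substitution.
  T[0,:] = [+0.0000, +0.3363, +0.2566, -0.3274]
  T[1,:] = [+0.0000, +0.0568, +0.3391, +0.3954]
  T[2,:] = [+0.0000, +0.1086, -0.0252, -0.4435]
  T[3,:] = [+0.0000, +0.1702, +0.0491, -0.3466]
eigenvalue magnitudes: 0.5229, 0.1182, 0.1182, 0.0000.
ρ = 0.5229; 0.5229 < 1 ⇒ converges.

yes, ρ = 0.5229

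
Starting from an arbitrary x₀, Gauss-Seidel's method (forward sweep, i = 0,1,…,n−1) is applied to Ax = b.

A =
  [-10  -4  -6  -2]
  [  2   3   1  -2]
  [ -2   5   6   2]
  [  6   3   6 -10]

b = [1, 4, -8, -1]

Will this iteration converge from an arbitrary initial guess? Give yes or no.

yes

Diagonal D = diag(-10, 3, 6, -10); L, U strict lower/upper.
Gauss-Seidel: T = -(D+L)⁻¹U, row 0 first, T[0,1] = -(-4)/(-10) = -0.4000; later rows by forward substitution.
  T[0,:] = [+0.0000 -0.4000 -0.6000 -0.2000]
  T[1,:] = [+0.0000 +0.2667 +0.0667 +0.8000]
  T[2,:] = [+0.0000 -0.3556 -0.2556 -1.0667]
  T[3,:] = [+0.0000 -0.3733 -0.4933 -0.5200]
eigenvalue magnitudes: 0.8655, 0.2095, 0.1471, 0.0000.
ρ = 0.8655; 0.8655 < 1: convergent.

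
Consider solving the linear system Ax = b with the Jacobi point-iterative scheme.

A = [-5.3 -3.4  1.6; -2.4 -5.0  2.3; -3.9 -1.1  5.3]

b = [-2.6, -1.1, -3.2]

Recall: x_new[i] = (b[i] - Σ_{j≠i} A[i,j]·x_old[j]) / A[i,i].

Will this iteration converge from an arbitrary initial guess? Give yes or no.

Diagonal D = diag(-5.3, -5, 5.3); L, U strict lower/upper.
T_J = -D⁻¹(L+U): T[0,1] = -(-3.4)/(-5.3) = -0.6415; T[0,0] = 0.
  T[0,:] = [+0.0000, -0.6415, +0.3019]
  T[1,:] = [-0.4800, +0.0000, +0.4600]
  T[2,:] = [+0.7358, +0.2075, +0.0000]
moduli |λ_i(T)| = 0.9423, 0.5122, 0.5122.
ρ(T) = max|λ| = 0.9423; 0.9423 < 1 ⇒ converges.

yes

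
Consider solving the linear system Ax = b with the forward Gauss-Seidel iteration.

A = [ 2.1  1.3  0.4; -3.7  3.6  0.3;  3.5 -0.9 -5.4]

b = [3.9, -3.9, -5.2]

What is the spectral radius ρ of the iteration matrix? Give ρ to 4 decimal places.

0.7573

Split A = D + L + U, D = diag(2.1, 3.6, -5.4).
Gauss-Seidel: T = -(D+L)⁻¹U, row 0 first, T[0,2] = -(0.4)/(2.1) = -0.1905; later rows by forward substitution.
  T[0,:] = [+0.0000, -0.6190, -0.1905]
  T[1,:] = [+0.0000, -0.6362, -0.2791]
  T[2,:] = [+0.0000, -0.2952, -0.0769]
|λ(T)| sorted: 0.7573, 0.0441, 0.0000.
ρ = 0.7573; 0.7573 < 1, so it converges for any x₀.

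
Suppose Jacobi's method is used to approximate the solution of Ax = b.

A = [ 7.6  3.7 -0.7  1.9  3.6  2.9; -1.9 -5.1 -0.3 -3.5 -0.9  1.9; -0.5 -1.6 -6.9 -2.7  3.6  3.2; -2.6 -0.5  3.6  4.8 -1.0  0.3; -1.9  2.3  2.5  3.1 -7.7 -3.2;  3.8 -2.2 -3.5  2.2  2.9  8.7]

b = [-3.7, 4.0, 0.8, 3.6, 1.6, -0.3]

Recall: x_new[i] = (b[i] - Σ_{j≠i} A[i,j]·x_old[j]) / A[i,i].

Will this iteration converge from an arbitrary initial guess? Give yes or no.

no

Diagonal D = diag(7.6, -5.1, -6.9, 4.8, -7.7, 8.7); L, U strict lower/upper.
Jacobi T = -D⁻¹(L+U): T[0,5] = -(2.9)/(7.6) = -0.3816; T[0,0] = 0.
  T[0,:] = [+0.0000, -0.4868, +0.0921, -0.2500, -0.4737, -0.3816]
  T[1,:] = [-0.3725, +0.0000, -0.0588, -0.6863, -0.1765, +0.3725]
  T[2,:] = [-0.0725, -0.2319, +0.0000, -0.3913, +0.5217, +0.4638]
  T[3,:] = [+0.5417, +0.1042, -0.7500, +0.0000, +0.2083, -0.0625]
  T[4,:] = [-0.2468, +0.2987, +0.3247, +0.4026, +0.0000, -0.4156]
  T[5,:] = [-0.4368, +0.2529, +0.4023, -0.2529, -0.3333, +0.0000]
|λ(T)| sorted: 1.2028, 0.9888, 0.4192, 0.4192, 0.3019, 0.3019.
ρ = 1.2028; 1.2028 > 1, so it fails to converge.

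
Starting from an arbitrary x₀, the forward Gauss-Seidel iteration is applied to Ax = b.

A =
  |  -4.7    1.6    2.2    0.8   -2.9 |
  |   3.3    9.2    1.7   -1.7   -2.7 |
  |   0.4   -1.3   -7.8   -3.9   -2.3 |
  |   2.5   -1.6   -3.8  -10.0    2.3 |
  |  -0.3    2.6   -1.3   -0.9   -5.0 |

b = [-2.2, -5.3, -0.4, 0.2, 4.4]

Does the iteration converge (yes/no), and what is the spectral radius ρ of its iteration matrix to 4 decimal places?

Diagonal D = diag(-4.7, 9.2, -7.8, -10, -5); L, U strict lower/upper.
GS T = -(D+L)⁻¹U: row 0 first, T[0,3] = -(0.8)/(-4.7) = +0.1702; later rows by forward substitution.
  T[0,:] = [+0.0000, +0.3404, +0.4681, +0.1702, -0.6170]
  T[1,:] = [+0.0000, -0.1221, -0.3527, +0.1237, +0.5148]
  T[2,:] = [+0.0000, +0.0378, +0.0828, -0.5119, -0.4123]
  T[3,:] = [+0.0000, +0.0903, +0.1420, +0.2173, +0.1501]
  T[4,:] = [+0.0000, -0.1100, -0.2586, +0.1481, +0.3849]
moduli |λ_i(T)| = 0.5679, 0.2359, 0.2359, 0.0137, 0.0000.
spectral radius ρ = 0.5679; 0.5679 < 1 ⇒ converges.

yes, ρ = 0.5679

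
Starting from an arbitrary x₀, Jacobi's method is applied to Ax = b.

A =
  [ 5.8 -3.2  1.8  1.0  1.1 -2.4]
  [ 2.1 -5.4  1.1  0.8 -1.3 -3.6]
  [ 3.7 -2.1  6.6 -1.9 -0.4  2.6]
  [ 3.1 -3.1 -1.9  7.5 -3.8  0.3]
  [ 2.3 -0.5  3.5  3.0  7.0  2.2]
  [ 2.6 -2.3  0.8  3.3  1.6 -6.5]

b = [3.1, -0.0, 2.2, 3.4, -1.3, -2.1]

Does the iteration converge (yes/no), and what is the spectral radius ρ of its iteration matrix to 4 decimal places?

A = D + L + U where D = diag(5.8, -5.4, 6.6, 7.5, 7, -6.5).
Jacobi: T = -D⁻¹(L+U), T[0,5] = -(-2.4)/(5.8) = +0.4138; T[0,0] = 0.
  T[0,:] = [+0.0000, +0.5517, -0.3103, -0.1724, -0.1897, +0.4138]
  T[1,:] = [+0.3889, +0.0000, +0.2037, +0.1481, -0.2407, -0.6667]
  T[2,:] = [-0.5606, +0.3182, +0.0000, +0.2879, +0.0606, -0.3939]
  T[3,:] = [-0.4133, +0.4133, +0.2533, +0.0000, +0.5067, -0.0400]
  T[4,:] = [-0.3286, +0.0714, -0.5000, -0.4286, +0.0000, -0.3143]
  T[5,:] = [+0.4000, -0.3538, +0.1231, +0.5077, +0.2462, +0.0000]
eigenvalue magnitudes: 1.1382, 0.6793, 0.6793, 0.5783, 0.5783, 0.4661.
spectral radius ρ = 1.1382; 1.1382 > 1: divergent.

no, ρ = 1.1382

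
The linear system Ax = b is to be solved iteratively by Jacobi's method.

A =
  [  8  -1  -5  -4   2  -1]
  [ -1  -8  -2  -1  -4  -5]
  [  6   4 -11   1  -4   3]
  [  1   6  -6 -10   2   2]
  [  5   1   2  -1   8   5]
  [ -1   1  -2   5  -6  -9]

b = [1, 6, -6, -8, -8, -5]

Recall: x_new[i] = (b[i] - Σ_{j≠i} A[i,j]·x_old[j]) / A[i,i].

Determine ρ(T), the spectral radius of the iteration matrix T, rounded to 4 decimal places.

1.1660

Write A = D+L+U with D = diag(8, -8, -11, -10, 8, -9).
Jacobi: T = -D⁻¹(L+U), T[0,3] = -(-4)/(8) = +0.5000; T[0,0] = 0.
  T[0,:] = [+0.0000  +0.1250  +0.6250  +0.5000  -0.2500  +0.1250]
  T[1,:] = [-0.1250  +0.0000  -0.2500  -0.1250  -0.5000  -0.6250]
  T[2,:] = [+0.5455  +0.3636  +0.0000  +0.0909  -0.3636  +0.2727]
  T[3,:] = [+0.1000  +0.6000  -0.6000  +0.0000  +0.2000  +0.2000]
  T[4,:] = [-0.6250  -0.1250  -0.2500  +0.1250  +0.0000  -0.6250]
  T[5,:] = [-0.1111  +0.1111  -0.2222  +0.5556  -0.6667  +0.0000]
|λ(T)| sorted: 1.1660, 0.8204, 0.5230, 0.5230, 0.2627, 0.2449.
ρ = 1.1660; 1.1660 > 1: divergent.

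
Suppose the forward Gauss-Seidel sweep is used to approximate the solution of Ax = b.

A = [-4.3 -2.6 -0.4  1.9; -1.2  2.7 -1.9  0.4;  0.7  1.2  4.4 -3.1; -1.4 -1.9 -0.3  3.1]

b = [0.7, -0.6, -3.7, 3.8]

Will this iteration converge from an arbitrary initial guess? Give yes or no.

A = D + L + U where D = diag(-4.3, 2.7, 4.4, 3.1).
T_GS = -(D+L)⁻¹U: row 0 first, T[0,2] = -(-0.4)/(-4.3) = -0.0930; later rows by forward substitution.
  T[0,:] = [+0.0000  -0.6047  -0.0930  +0.4419]
  T[1,:] = [+0.0000  -0.2687  +0.6624  +0.0482]
  T[2,:] = [+0.0000  +0.1695  -0.1658  +0.6211]
  T[3,:] = [+0.0000  -0.4214  +0.3479  +0.2892]
moduli |λ_i(T)| = 0.8206, 0.4062, 0.4062, 0.0000.
spectral radius ρ = 0.8206; 0.8206 < 1: convergent.

yes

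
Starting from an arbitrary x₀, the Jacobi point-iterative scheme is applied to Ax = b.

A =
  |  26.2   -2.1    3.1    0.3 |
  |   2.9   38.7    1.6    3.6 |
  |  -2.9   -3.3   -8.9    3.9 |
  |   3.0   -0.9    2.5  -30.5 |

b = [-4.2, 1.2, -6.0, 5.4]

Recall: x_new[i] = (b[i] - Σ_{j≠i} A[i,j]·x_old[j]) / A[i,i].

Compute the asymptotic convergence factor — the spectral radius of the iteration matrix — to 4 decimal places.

0.3097

Diagonal D = diag(26.2, 38.7, -8.9, -30.5); L, U strict lower/upper.
Jacobi: T = -D⁻¹(L+U), T[1,0] = -(2.9)/(38.7) = -0.0749; T[1,1] = 0.
  T[0,:] = [+0.0000  +0.0802  -0.1183  -0.0115]
  T[1,:] = [-0.0749  +0.0000  -0.0413  -0.0930]
  T[2,:] = [-0.3258  -0.3708  +0.0000  +0.4382]
  T[3,:] = [+0.0984  -0.0295  +0.0820  +0.0000]
eigenvalue magnitudes: 0.3097, 0.2491, 0.1045, 0.0439.
ρ = 0.3097; 0.3097 < 1 ⇒ converges.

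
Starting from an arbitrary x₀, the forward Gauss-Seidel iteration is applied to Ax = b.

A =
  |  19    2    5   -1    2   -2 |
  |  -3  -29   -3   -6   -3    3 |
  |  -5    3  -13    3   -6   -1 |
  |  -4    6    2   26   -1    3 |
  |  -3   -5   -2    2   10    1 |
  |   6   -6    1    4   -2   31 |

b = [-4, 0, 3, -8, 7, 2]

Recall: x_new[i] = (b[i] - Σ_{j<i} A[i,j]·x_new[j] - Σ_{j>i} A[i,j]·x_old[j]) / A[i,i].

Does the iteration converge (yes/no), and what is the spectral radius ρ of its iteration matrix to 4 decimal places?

yes, ρ = 0.2846

Let D = diag(19, -29, -13, 26, 10, 31); L, U the strict triangles.
GS T = -(D+L)⁻¹U: row 0 first, T[0,2] = -(5)/(19) = -0.2632; later rows by forward substitution.
  T[0,:] = [+0.0000 -0.1053 -0.2632 +0.0526 -0.1053 +0.1053]
  T[1,:] = [+0.0000 +0.0109 -0.0762 -0.2123 -0.0926 +0.0926]
  T[2,:] = [+0.0000 +0.0430 +0.0836 +0.1615 -0.4424 -0.0960]
  T[3,:] = [+0.0000 -0.0220 -0.0293 +0.0447 +0.0777 -0.1132]
  T[4,:] = [+0.0000 -0.0131 -0.0945 -0.0670 -0.1819 -0.0187]
  T[5,:] = [+0.0000 +0.0231 +0.0312 -0.0666 -0.0050 +0.0140]
|eigenvalues of T|: 0.2846, 0.1747, 0.1747, 0.0648, 0.0033, 0.0000.
spectral radius ρ = 0.2846; 0.2846 < 1 ⇒ converges.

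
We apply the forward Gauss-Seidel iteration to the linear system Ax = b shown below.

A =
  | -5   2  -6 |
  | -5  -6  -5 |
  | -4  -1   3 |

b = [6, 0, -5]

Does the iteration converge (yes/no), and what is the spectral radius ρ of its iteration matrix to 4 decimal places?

Write A = D+L+U with D = diag(-5, -6, 3).
Gauss-Seidel: T = -(D+L)⁻¹U, row 0 first, T[0,2] = -(-6)/(-5) = -1.2000; later rows by forward substitution.
  T[0,:] = [+0.0000, +0.4000, -1.2000]
  T[1,:] = [+0.0000, -0.3333, +0.1667]
  T[2,:] = [+0.0000, +0.4222, -1.5444]
|eigenvalues of T|: 1.6000, 0.2778, 0.0000.
ρ = 1.6000; 1.6000 > 1 ⇒ diverges.

no, ρ = 1.6000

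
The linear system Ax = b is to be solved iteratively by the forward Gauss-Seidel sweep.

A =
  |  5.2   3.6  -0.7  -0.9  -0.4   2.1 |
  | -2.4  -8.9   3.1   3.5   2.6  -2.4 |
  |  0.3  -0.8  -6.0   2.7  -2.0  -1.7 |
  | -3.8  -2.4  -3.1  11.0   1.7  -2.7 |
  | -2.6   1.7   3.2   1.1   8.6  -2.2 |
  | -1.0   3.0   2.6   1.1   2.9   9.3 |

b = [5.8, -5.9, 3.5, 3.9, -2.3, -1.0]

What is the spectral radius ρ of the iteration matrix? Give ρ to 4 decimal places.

A = D + L + U where D = diag(5.2, -8.9, -6, 11, 8.6, 9.3).
Gauss-Seidel: T = -(D+L)⁻¹U, row 0 first, T[0,1] = -(3.6)/(5.2) = -0.6923; later rows by forward substitution.
  T[0,:] = [+0.0000, -0.6923, +0.1346, +0.1731, +0.0769, -0.4038]
  T[1,:] = [+0.0000, +0.1867, +0.3120, +0.3466, +0.2714, -0.1608]
  T[2,:] = [+0.0000, -0.0595, -0.0349, +0.4124, -0.3657, -0.2821]
  T[3,:] = [+0.0000, -0.2152, +0.1048, +0.2516, -0.1718, -0.0086]
  T[4,:] = [+0.0000, -0.1965, -0.0214, -0.2018, +0.1276, +0.2716]
  T[5,:] = [+0.0000, -0.0313, -0.0821, -0.1753, +0.0035, +0.0036]
|eigenvalues of T|: 0.5067, 0.3546, 0.3546, 0.0851, 0.0851, 0.0000.
ρ(T) = max|λ| = 0.5067; 0.5067 < 1, so it converges for any x₀.

0.5067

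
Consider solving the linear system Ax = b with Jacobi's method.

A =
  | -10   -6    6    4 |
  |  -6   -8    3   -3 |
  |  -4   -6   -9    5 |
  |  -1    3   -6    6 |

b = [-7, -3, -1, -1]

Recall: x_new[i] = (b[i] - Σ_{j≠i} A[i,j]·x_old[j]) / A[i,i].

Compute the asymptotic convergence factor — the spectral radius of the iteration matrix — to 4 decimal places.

Let D = diag(-10, -8, -9, 6); L, U the strict triangles.
Jacobi T = -D⁻¹(L+U): T[0,3] = -(4)/(-10) = +0.4000; T[0,0] = 0.
  T[0,:] = [+0.0000 -0.6000 +0.6000 +0.4000]
  T[1,:] = [-0.7500 +0.0000 +0.3750 -0.3750]
  T[2,:] = [-0.4444 -0.6667 +0.0000 +0.5556]
  T[3,:] = [+0.1667 -0.5000 +1.0000 +0.0000]
eigenvalue magnitudes: 1.1541, 0.6561, 0.6561, 0.1594.
ρ = 1.1541; 1.1541 > 1, so it fails to converge.

1.1541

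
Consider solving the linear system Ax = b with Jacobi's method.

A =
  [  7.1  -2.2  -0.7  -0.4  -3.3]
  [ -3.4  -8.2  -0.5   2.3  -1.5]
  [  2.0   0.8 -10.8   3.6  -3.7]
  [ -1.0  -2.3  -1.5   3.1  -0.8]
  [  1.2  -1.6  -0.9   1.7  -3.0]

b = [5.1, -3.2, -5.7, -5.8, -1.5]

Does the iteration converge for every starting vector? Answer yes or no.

Let D = diag(7.1, -8.2, -10.8, 3.1, -3); L, U the strict triangles.
T_J = -D⁻¹(L+U): T[0,4] = -(-3.3)/(7.1) = +0.4648; T[0,0] = 0.
  T[0,:] = [+0.0000 +0.3099 +0.0986 +0.0563 +0.4648]
  T[1,:] = [-0.4146 +0.0000 -0.0610 +0.2805 -0.1829]
  T[2,:] = [+0.1852 +0.0741 +0.0000 +0.3333 -0.3426]
  T[3,:] = [+0.3226 +0.7419 +0.4839 +0.0000 +0.2581]
  T[4,:] = [+0.4000 -0.5333 -0.3000 +0.5667 +0.0000]
eigenvalue magnitudes: 0.8841, 0.6611, 0.6611, 0.2081, 0.2081.
ρ = 0.8841; 0.8841 < 1 ⇒ converges.

yes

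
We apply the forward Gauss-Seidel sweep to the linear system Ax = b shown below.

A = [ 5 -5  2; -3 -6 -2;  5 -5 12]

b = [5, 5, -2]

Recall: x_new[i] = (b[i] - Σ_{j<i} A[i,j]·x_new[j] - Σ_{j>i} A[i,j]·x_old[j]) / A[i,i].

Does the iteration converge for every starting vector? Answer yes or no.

Write A = D+L+U with D = diag(5, -6, 12).
T_GS = -(D+L)⁻¹U: row 0 first, T[0,1] = -(-5)/(5) = +1.0000; later rows by forward substitution.
  T[0,:] = [+0.0000, +1.0000, -0.4000]
  T[1,:] = [+0.0000, -0.5000, -0.1333]
  T[2,:] = [+0.0000, -0.6250, +0.1111]
moduli |λ_i(T)| = 0.6148, 0.2259, 0.0000.
ρ = 0.6148; 0.6148 < 1, so it converges for any x₀.

yes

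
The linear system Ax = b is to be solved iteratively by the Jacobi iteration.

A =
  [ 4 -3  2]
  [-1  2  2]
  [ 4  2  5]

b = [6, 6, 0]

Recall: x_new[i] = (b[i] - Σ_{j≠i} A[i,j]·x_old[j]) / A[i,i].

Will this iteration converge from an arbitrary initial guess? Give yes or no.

Split A = D + L + U, D = diag(4, 2, 5).
Jacobi T = -D⁻¹(L+U): T[1,0] = -(-1)/(2) = +0.5000; T[1,1] = 0.
  T[0,:] = [+0.0000 +0.7500 -0.5000]
  T[1,:] = [+0.5000 +0.0000 -1.0000]
  T[2,:] = [-0.8000 -0.4000 +0.0000]
|λ(T)| sorted: 1.3078, 0.7316, 0.7316.
ρ(T) = max|λ| = 1.3078; 1.3078 > 1, so it fails to converge.

no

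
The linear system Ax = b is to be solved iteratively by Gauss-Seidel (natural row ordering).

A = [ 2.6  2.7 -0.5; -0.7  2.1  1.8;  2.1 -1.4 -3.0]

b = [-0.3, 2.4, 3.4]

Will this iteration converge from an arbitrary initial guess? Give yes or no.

A = D + L + U where D = diag(2.6, 2.1, -3).
GS T = -(D+L)⁻¹U: row 0 first, T[0,2] = -(-0.5)/(2.6) = +0.1923; later rows by forward substitution.
  T[0,:] = [+0.0000  -1.0385  +0.1923]
  T[1,:] = [+0.0000  -0.3462  -0.7930]
  T[2,:] = [+0.0000  -0.5654  +0.5047]
|eigenvalues of T|: 0.8726, 0.7140, 0.0000.
ρ = 0.8726; 0.8726 < 1 ⇒ converges.

yes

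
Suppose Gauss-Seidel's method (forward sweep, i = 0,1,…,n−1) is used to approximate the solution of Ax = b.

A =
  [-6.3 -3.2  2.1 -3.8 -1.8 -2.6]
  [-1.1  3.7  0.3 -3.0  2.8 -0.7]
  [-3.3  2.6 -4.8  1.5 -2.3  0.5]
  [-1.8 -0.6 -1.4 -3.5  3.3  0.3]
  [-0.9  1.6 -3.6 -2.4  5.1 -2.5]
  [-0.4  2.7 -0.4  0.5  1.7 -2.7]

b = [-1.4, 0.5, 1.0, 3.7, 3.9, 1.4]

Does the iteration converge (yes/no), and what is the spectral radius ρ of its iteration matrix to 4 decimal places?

Let D = diag(-6.3, 3.7, -4.8, -3.5, 5.1, -2.7); L, U the strict triangles.
GS T = -(D+L)⁻¹U: row 0 first, T[0,3] = -(-3.8)/(-6.3) = -0.6032; later rows by forward substitution.
  T[0,:] = [+0.0000 -0.5079 +0.3333 -0.6032 -0.2857 -0.4127]
  T[1,:] = [+0.0000 -0.1510 +0.0180 +0.6315 -0.8417 +0.0665]
  T[2,:] = [+0.0000 +0.2674 -0.2194 +1.0692 -0.7387 +0.4239]
  T[3,:] = [+0.0000 +0.1801 -0.0868 -0.2257 +1.5296 +0.1170]
  T[4,:] = [+0.0000 +0.2313 -0.1425 +0.3440 +0.4120 +0.7508]
  T[5,:] = [+0.0000 +0.0636 -0.1047 +0.7372 -0.1473 +0.5592]
eigenvalue magnitudes: 1.2778, 0.6392, 0.6392, 0.1665, 0.0101, 0.0000.
ρ(T) = max|λ| = 1.2778; 1.2778 > 1 ⇒ diverges.

no, ρ = 1.2778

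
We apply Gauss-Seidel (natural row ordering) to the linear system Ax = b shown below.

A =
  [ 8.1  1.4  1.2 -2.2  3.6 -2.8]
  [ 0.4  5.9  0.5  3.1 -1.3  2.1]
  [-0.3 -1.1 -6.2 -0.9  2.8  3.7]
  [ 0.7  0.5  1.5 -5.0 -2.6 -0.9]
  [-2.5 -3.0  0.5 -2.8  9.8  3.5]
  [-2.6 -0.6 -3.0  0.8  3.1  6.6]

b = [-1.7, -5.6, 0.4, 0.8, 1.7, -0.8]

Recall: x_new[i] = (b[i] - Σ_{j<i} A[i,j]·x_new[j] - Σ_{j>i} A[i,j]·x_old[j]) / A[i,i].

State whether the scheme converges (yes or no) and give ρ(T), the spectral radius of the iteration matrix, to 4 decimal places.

yes, ρ = 0.5673

Let D = diag(8.1, 5.9, -6.2, -5, 9.8, 6.6); L, U the strict triangles.
T_GS = -(D+L)⁻¹U: row 0 first, T[0,1] = -(1.4)/(8.1) = -0.1728; later rows by forward substitution.
  T[0,:] = [+0.0000, -0.1728, -0.1481, +0.2716, -0.4444, +0.3457]
  T[1,:] = [+0.0000, +0.0117, -0.0747, -0.5438, +0.2505, -0.3794]
  T[2,:] = [+0.0000, +0.0063, +0.0204, -0.0618, +0.4287, +0.6474]
  T[3,:] = [+0.0000, -0.0211, -0.0221, -0.0349, -0.4286, +0.0247]
  T[4,:] = [+0.0000, -0.0469, -0.0680, -0.1040, -0.1810, -0.4111]
  T[5,:] = [+0.0000, -0.0396, -0.0212, +0.0825, +0.1795, +0.5860]
moduli |λ_i(T)| = 0.5673, 0.2982, 0.2797, 0.2797, 0.0118, 0.0000.
spectral radius ρ = 0.5673; 0.5673 < 1 ⇒ converges.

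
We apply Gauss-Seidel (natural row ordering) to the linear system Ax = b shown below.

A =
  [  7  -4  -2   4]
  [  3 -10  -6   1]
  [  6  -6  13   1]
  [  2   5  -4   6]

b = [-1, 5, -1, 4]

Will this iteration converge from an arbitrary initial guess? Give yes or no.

yes

Diagonal D = diag(7, -10, 13, 6); L, U strict lower/upper.
T_GS = -(D+L)⁻¹U: row 0 first, T[0,1] = -(-4)/(7) = +0.5714; later rows by forward substitution.
  T[0,:] = [+0.0000, +0.5714, +0.2857, -0.5714]
  T[1,:] = [+0.0000, +0.1714, -0.5143, -0.0714]
  T[2,:] = [+0.0000, -0.1846, -0.3692, +0.1538]
  T[3,:] = [+0.0000, -0.4564, +0.0872, +0.3526]
eigenvalue magnitudes: 0.5923, 0.4692, 0.0316, 0.0000.
spectral radius ρ = 0.5923; 0.5923 < 1: convergent.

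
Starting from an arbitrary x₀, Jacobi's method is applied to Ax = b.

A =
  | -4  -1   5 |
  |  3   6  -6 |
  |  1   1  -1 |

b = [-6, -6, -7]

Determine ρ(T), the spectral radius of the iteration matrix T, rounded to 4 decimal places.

1.6999

Split A = D + L + U, D = diag(-4, 6, -1).
Jacobi T = -D⁻¹(L+U): T[0,2] = -(5)/(-4) = +1.2500; T[0,0] = 0.
  T[0,:] = [+0.0000  -0.2500  +1.2500]
  T[1,:] = [-0.5000  +0.0000  +1.0000]
  T[2,:] = [+1.0000  +1.0000  +0.0000]
moduli |λ_i(T)| = 1.6999, 1.3057, 0.3942.
ρ = 1.6999; 1.6999 > 1, so it fails to converge.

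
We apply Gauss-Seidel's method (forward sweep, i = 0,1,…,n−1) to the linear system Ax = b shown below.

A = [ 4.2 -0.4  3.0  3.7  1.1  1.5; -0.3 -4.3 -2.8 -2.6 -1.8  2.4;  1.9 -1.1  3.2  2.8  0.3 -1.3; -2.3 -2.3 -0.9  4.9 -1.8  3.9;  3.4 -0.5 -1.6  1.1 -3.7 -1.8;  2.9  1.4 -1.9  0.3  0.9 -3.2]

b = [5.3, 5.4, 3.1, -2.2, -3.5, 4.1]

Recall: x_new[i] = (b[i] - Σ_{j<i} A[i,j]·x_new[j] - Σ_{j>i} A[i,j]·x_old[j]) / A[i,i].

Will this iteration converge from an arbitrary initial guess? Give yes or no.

Let D = diag(4.2, -4.3, 3.2, 4.9, -3.7, -3.2); L, U the strict triangles.
GS T = -(D+L)⁻¹U: row 0 first, T[0,1] = -(-0.4)/(4.2) = +0.0952; later rows by forward substitution.
  T[0,:] = [+0.0000  +0.0952  -0.7143  -0.8810  -0.2619  -0.3571]
  T[1,:] = [+0.0000  -0.0066  -0.6013  -0.5432  -0.4003  +0.5831]
  T[2,:] = [+0.0000  -0.0588  +0.2174  -0.5387  -0.0759  +0.8187]
  T[3,:] = [+0.0000  +0.0308  -0.5776  -0.7674  +0.0426  -0.5395]
  T[4,:] = [+0.0000  +0.1230  -0.8408  -0.7313  -0.1411  -1.4079]
  T[5,:] = [+0.0000  +0.1558  -1.3301  -0.9938  -0.4032  -1.0012]
|λ(T)| sorted: 1.5051, 0.6333, 0.4511, 0.4511, 0.0453, 0.0000.
spectral radius ρ = 1.5051; 1.5051 > 1 ⇒ diverges.

no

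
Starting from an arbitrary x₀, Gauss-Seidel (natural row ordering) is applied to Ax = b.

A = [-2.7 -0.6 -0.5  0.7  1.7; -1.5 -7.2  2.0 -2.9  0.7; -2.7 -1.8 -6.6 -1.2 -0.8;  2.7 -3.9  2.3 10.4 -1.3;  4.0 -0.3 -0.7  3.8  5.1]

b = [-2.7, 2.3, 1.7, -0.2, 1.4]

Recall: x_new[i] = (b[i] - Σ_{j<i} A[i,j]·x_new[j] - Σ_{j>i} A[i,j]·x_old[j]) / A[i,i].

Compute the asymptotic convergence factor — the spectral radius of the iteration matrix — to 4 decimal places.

0.5849

Diagonal D = diag(-2.7, -7.2, -6.6, 10.4, 5.1); L, U strict lower/upper.
T_GS = -(D+L)⁻¹U: row 0 first, T[0,1] = -(-0.6)/(-2.7) = -0.2222; later rows by forward substitution.
  T[0,:] = [+0.0000  -0.2222  -0.1852  +0.2593  +0.6296]
  T[1,:] = [+0.0000  +0.0463  +0.3164  -0.4568  -0.0340]
  T[2,:] = [+0.0000  +0.0783  -0.0105  -0.1633  -0.3695]
  T[3,:] = [+0.0000  +0.0577  +0.1690  -0.2025  +0.0305]
  T[4,:] = [+0.0000  +0.1447  +0.0365  -0.1017  -0.5693]
moduli |λ_i(T)| = 0.5849, 0.2120, 0.2120, 0.0419, 0.0000.
spectral radius ρ = 0.5849; 0.5849 < 1, so it converges for any x₀.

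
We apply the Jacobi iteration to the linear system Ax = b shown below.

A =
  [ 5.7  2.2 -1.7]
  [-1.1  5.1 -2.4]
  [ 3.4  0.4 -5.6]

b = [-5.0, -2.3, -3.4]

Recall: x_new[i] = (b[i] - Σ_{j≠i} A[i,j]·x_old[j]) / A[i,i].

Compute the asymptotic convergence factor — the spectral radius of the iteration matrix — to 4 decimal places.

0.5645

Write A = D+L+U with D = diag(5.7, 5.1, -5.6).
T_J = -D⁻¹(L+U): T[2,0] = -(3.4)/(-5.6) = +0.6071; T[2,2] = 0.
  T[0,:] = [+0.0000 -0.3860 +0.2982]
  T[1,:] = [+0.2157 +0.0000 +0.4706]
  T[2,:] = [+0.6071 +0.0714 +0.0000]
|roots of det(T-λI)|: 0.5645, 0.4327, 0.4327.
ρ(T) = max|λ| = 0.5645; 0.5645 < 1 ⇒ converges.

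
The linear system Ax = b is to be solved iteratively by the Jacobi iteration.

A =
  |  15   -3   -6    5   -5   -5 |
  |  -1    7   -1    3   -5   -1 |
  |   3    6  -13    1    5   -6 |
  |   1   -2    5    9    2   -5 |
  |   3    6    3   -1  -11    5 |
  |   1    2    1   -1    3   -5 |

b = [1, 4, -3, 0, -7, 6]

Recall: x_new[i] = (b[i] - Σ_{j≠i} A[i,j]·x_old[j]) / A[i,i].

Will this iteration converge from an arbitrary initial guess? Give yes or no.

no

Diagonal D = diag(15, 7, -13, 9, -11, -5); L, U strict lower/upper.
Jacobi: T = -D⁻¹(L+U), T[1,2] = -(-1)/(7) = +0.1429; T[1,1] = 0.
  T[0,:] = [+0.0000 +0.2000 +0.4000 -0.3333 +0.3333 +0.3333]
  T[1,:] = [+0.1429 +0.0000 +0.1429 -0.4286 +0.7143 +0.1429]
  T[2,:] = [+0.2308 +0.4615 +0.0000 +0.0769 +0.3846 -0.4615]
  T[3,:] = [-0.1111 +0.2222 -0.5556 +0.0000 -0.2222 +0.5556]
  T[4,:] = [+0.2727 +0.5455 +0.2727 -0.0909 +0.0000 +0.4545]
  T[5,:] = [+0.2000 +0.4000 +0.2000 -0.2000 +0.6000 +0.0000]
eigenvalue magnitudes: 1.1934, 0.6080, 0.4178, 0.4178, 0.2069, 0.1348.
spectral radius ρ = 1.1934; 1.1934 > 1 ⇒ diverges.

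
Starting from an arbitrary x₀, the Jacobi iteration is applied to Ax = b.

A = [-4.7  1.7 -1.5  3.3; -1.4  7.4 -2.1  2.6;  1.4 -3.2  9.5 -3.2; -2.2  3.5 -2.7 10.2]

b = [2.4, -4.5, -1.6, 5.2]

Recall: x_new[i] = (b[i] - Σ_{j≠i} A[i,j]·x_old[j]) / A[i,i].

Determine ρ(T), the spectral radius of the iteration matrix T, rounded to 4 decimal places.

Diagonal D = diag(-4.7, 7.4, 9.5, 10.2); L, U strict lower/upper.
T_J = -D⁻¹(L+U): T[3,2] = -(-2.7)/(10.2) = +0.2647; T[3,3] = 0.
  T[0,:] = [+0.0000  +0.3617  -0.3191  +0.7021]
  T[1,:] = [+0.1892  +0.0000  +0.2838  -0.3514]
  T[2,:] = [-0.1474  +0.3368  +0.0000  +0.3368]
  T[3,:] = [+0.2157  -0.3431  +0.2647  +0.0000]
moduli |λ_i(T)| = 0.9181, 0.3950, 0.3278, 0.1953.
spectral radius ρ = 0.9181; 0.9181 < 1, so it converges for any x₀.

0.9181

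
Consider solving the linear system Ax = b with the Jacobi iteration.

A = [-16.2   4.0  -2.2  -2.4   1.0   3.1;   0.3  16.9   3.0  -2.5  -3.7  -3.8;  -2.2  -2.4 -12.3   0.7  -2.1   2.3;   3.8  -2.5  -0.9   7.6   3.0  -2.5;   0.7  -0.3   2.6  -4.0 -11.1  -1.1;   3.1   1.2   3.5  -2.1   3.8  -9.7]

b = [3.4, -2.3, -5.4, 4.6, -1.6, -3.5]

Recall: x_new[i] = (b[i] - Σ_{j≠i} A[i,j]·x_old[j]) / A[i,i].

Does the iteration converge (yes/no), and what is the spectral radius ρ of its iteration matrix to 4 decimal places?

yes, ρ = 0.5628

Let D = diag(-16.2, 16.9, -12.3, 7.6, -11.1, -9.7); L, U the strict triangles.
Jacobi T = -D⁻¹(L+U): T[0,1] = -(4)/(-16.2) = +0.2469; T[0,0] = 0.
  T[0,:] = [+0.0000, +0.2469, -0.1358, -0.1481, +0.0617, +0.1914]
  T[1,:] = [-0.0178, +0.0000, -0.1775, +0.1479, +0.2189, +0.2249]
  T[2,:] = [-0.1789, -0.1951, +0.0000, +0.0569, -0.1707, +0.1870]
  T[3,:] = [-0.5000, +0.3289, +0.1184, +0.0000, -0.3947, +0.3289]
  T[4,:] = [+0.0631, -0.0270, +0.2342, -0.3604, +0.0000, -0.0991]
  T[5,:] = [+0.3196, +0.1237, +0.3608, -0.2165, +0.3918, +0.0000]
|λ(T)| sorted: 0.5628, 0.4276, 0.3630, 0.3397, 0.3397, 0.1348.
spectral radius ρ = 0.5628; 0.5628 < 1: convergent.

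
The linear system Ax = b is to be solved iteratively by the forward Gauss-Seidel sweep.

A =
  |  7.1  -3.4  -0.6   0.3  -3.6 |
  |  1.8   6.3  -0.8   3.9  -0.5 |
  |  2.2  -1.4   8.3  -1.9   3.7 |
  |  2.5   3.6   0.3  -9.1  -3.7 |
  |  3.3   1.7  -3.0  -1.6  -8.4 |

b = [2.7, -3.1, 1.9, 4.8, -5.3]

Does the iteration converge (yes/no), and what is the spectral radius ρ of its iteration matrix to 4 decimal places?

Split A = D + L + U, D = diag(7.1, 6.3, 8.3, -9.1, -8.4).
Gauss-Seidel: T = -(D+L)⁻¹U, row 0 first, T[0,3] = -(0.3)/(7.1) = -0.0423; later rows by forward substitution.
  T[0,:] = [+0.0000, +0.4789, +0.0845, -0.0423, +0.5070]
  T[1,:] = [+0.0000, -0.1368, +0.1028, -0.6070, -0.0655]
  T[2,:] = [+0.0000, -0.1500, -0.0051, +0.1377, -0.5912]
  T[3,:] = [+0.0000, +0.0725, +0.0637, -0.2472, -0.3127]
  T[4,:] = [+0.0000, +0.2002, +0.0437, -0.1415, +0.4567]
|eigenvalues of T|: 0.5042, 0.3721, 0.3721, 0.0318, 0.0000.
ρ = 0.5042; 0.5042 < 1, so it converges for any x₀.

yes, ρ = 0.5042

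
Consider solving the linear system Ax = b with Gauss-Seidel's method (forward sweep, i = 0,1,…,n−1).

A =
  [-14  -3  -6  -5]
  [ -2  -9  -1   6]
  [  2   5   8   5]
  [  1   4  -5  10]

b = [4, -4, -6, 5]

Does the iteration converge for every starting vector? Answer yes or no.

yes

Split A = D + L + U, D = diag(-14, -9, 8, 10).
T_GS = -(D+L)⁻¹U: row 0 first, T[0,2] = -(-6)/(-14) = -0.4286; later rows by forward substitution.
  T[0,:] = [+0.0000 -0.2143 -0.4286 -0.3571]
  T[1,:] = [+0.0000 +0.0476 -0.0159 +0.7460]
  T[2,:] = [+0.0000 +0.0238 +0.1171 -1.0020]
  T[3,:] = [+0.0000 +0.0143 +0.1077 -0.7637]
|roots of det(T-λI)|: 0.6310, 0.0671, 0.0351, 0.0000.
ρ = 0.6310; 0.6310 < 1, so it converges for any x₀.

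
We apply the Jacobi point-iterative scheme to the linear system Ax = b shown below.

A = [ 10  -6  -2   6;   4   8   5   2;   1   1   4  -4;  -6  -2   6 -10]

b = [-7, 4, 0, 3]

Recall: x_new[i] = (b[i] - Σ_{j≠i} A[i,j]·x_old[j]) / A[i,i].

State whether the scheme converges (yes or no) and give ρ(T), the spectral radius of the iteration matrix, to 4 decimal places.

no, ρ = 1.1535

A = D + L + U where D = diag(10, 8, 4, -10).
Jacobi: T = -D⁻¹(L+U), T[2,1] = -(1)/(4) = -0.2500; T[2,2] = 0.
  T[0,:] = [+0.0000 +0.6000 +0.2000 -0.6000]
  T[1,:] = [-0.5000 +0.0000 -0.6250 -0.2500]
  T[2,:] = [-0.2500 -0.2500 +0.0000 +1.0000]
  T[3,:] = [-0.6000 -0.2000 +0.6000 +0.0000]
|λ(T)| sorted: 1.1535, 0.9568, 0.5711, 0.5711.
ρ(T) = max|λ| = 1.1535; 1.1535 > 1 ⇒ diverges.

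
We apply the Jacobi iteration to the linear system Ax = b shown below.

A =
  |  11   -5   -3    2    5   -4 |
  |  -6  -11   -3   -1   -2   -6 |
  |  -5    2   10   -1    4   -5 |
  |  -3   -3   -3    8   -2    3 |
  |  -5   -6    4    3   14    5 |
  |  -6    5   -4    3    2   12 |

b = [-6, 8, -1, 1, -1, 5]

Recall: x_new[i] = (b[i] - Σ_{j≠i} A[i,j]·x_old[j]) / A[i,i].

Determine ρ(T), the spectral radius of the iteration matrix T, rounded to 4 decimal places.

1.1426

A = D + L + U where D = diag(11, -11, 10, 8, 14, 12).
T_J = -D⁻¹(L+U): T[1,3] = -(-1)/(-11) = -0.0909; T[1,1] = 0.
  T[0,:] = [+0.0000 +0.4545 +0.2727 -0.1818 -0.4545 +0.3636]
  T[1,:] = [-0.5455 +0.0000 -0.2727 -0.0909 -0.1818 -0.5455]
  T[2,:] = [+0.5000 -0.2000 +0.0000 +0.1000 -0.4000 +0.5000]
  T[3,:] = [+0.3750 +0.3750 +0.3750 +0.0000 +0.2500 -0.3750]
  T[4,:] = [+0.3571 +0.4286 -0.2857 -0.2143 +0.0000 -0.3571]
  T[5,:] = [+0.5000 -0.4167 +0.3333 -0.2500 -0.1667 +0.0000]
|λ(T)| sorted: 1.1426, 0.8023, 0.8023, 0.6218, 0.5978, 0.2509.
spectral radius ρ = 1.1426; 1.1426 > 1 ⇒ diverges.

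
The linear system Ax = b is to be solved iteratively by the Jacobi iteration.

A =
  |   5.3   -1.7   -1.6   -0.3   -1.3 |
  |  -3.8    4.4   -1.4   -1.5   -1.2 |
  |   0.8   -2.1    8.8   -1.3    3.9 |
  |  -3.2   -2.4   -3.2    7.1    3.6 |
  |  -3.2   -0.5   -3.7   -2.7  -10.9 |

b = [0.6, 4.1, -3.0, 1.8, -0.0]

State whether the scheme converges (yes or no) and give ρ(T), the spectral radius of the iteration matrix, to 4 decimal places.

Diagonal D = diag(5.3, 4.4, 8.8, 7.1, -10.9); L, U strict lower/upper.
T_J = -D⁻¹(L+U): T[0,2] = -(-1.6)/(5.3) = +0.3019; T[0,0] = 0.
  T[0,:] = [+0.0000  +0.3208  +0.3019  +0.0566  +0.2453]
  T[1,:] = [+0.8636  +0.0000  +0.3182  +0.3409  +0.2727]
  T[2,:] = [-0.0909  +0.2386  +0.0000  +0.1477  -0.4432]
  T[3,:] = [+0.4507  +0.3380  +0.4507  +0.0000  -0.5070]
  T[4,:] = [-0.2936  -0.0459  -0.3394  -0.2477  +0.0000]
|λ(T)| sorted: 0.9418, 0.5184, 0.3866, 0.3866, 0.2894.
ρ(T) = max|λ| = 0.9418; 0.9418 < 1, so it converges for any x₀.

yes, ρ = 0.9418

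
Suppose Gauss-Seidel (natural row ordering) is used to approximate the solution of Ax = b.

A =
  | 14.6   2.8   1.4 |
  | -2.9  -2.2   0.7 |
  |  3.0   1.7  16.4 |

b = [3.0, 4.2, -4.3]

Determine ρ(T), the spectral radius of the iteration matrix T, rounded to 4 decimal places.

0.2662

A = D + L + U where D = diag(14.6, -2.2, 16.4).
Gauss-Seidel: T = -(D+L)⁻¹U, row 0 first, T[0,1] = -(2.8)/(14.6) = -0.1918; later rows by forward substitution.
  T[0,:] = [+0.0000  -0.1918  -0.0959]
  T[1,:] = [+0.0000  +0.2528  +0.4446]
  T[2,:] = [+0.0000  +0.0089  -0.0285]
|roots of det(T-λI)|: 0.2662, 0.0419, 0.0000.
ρ(T) = max|λ| = 0.2662; 0.2662 < 1: convergent.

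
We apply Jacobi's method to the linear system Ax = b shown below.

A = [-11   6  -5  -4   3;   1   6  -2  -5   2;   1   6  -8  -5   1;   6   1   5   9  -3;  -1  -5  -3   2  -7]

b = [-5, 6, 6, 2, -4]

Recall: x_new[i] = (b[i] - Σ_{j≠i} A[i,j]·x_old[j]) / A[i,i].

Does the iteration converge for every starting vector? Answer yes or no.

no

Write A = D+L+U with D = diag(-11, 6, -8, 9, -7).
T_J = -D⁻¹(L+U): T[2,3] = -(-5)/(-8) = -0.6250; T[2,2] = 0.
  T[0,:] = [+0.0000 +0.5455 -0.4545 -0.3636 +0.2727]
  T[1,:] = [-0.1667 +0.0000 +0.3333 +0.8333 -0.3333]
  T[2,:] = [+0.1250 +0.7500 +0.0000 -0.6250 +0.1250]
  T[3,:] = [-0.6667 -0.1111 -0.5556 +0.0000 +0.3333]
  T[4,:] = [-0.1429 -0.7143 -0.4286 +0.2857 +0.0000]
moduli |λ_i(T)| = 1.2379, 0.6460, 0.6460, 0.4853, 0.1054.
ρ = 1.2379; 1.2379 > 1 ⇒ diverges.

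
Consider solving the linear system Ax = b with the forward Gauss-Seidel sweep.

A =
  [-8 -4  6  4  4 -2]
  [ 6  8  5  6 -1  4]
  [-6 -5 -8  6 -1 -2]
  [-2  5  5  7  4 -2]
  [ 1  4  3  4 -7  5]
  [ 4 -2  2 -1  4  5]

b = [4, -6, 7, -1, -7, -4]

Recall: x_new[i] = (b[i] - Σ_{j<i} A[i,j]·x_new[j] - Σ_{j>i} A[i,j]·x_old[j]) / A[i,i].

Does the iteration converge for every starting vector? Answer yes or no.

Write A = D+L+U with D = diag(-8, 8, -8, 7, -7, 5).
Gauss-Seidel: T = -(D+L)⁻¹U, row 0 first, T[0,3] = -(4)/(-8) = +0.5000; later rows by forward substitution.
  T[0,:] = [+0.0000  -0.5000  +0.7500  +0.5000  +0.5000  -0.2500]
  T[1,:] = [+0.0000  +0.3750  -1.1875  -1.1250  -0.2500  -0.3125]
  T[2,:] = [+0.0000  +0.1406  +0.1797  +1.0781  -0.3438  +0.1328]
  T[3,:] = [+0.0000  -0.5112  +0.9342  +0.1763  -0.0045  +0.3426]
  T[4,:] = [+0.0000  -0.0890  +0.0394  -0.0086  -0.2213  +0.7527]
  T[5,:] = [+0.0000  +0.4627  -0.9915  -1.2391  -0.1864  -0.5118]
moduli |λ_i(T)| = 1.2563, 0.7429, 0.5403, 0.5403, 0.2809, 0.0000.
ρ(T) = max|λ| = 1.2563; 1.2563 > 1: divergent.

no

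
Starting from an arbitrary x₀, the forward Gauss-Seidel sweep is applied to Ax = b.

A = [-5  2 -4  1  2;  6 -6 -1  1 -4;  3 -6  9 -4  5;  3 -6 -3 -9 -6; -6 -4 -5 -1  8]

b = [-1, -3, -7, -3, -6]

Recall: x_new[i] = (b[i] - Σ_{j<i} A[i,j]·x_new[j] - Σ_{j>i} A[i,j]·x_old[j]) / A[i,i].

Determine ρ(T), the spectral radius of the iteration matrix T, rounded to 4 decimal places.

1.3694

Split A = D + L + U, D = diag(-5, -6, 9, -9, 8).
Gauss-Seidel: T = -(D+L)⁻¹U, row 0 first, T[0,4] = -(2)/(-5) = +0.4000; later rows by forward substitution.
  T[0,:] = [+0.0000  +0.4000  -0.8000  +0.2000  +0.4000]
  T[1,:] = [+0.0000  +0.4000  -0.9667  +0.3667  -0.2667]
  T[2,:] = [+0.0000  +0.1333  -0.3778  +0.6222  -0.8667]
  T[3,:] = [+0.0000  -0.1778  +0.5037  -0.3852  -0.0667]
  T[4,:] = [+0.0000  +0.5611  -1.2565  +0.6741  -0.3833]
|eigenvalues of T|: 1.3694, 0.8508, 0.1294, 0.0983, 0.0000.
ρ(T) = max|λ| = 1.3694; 1.3694 > 1, so it fails to converge.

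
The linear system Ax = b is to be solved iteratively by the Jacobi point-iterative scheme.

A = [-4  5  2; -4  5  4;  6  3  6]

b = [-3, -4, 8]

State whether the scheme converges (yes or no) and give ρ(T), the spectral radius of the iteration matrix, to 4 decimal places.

A = D + L + U where D = diag(-4, 5, 6).
T_J = -D⁻¹(L+U): T[0,1] = -(5)/(-4) = +1.2500; T[0,0] = 0.
  T[0,:] = [+0.0000  +1.2500  +0.5000]
  T[1,:] = [+0.8000  +0.0000  -0.8000]
  T[2,:] = [-1.0000  -0.5000  +0.0000]
moduli |λ_i(T)| = 1.2425, 0.8024, 0.8024.
ρ = 1.2425; 1.2425 > 1: divergent.

no, ρ = 1.2425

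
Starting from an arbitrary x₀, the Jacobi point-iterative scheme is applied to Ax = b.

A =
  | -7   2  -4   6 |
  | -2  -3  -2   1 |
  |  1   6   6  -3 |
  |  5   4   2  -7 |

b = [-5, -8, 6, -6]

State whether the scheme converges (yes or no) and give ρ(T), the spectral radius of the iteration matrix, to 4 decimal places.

Write A = D+L+U with D = diag(-7, -3, 6, -7).
T_J = -D⁻¹(L+U): T[2,0] = -(1)/(6) = -0.1667; T[2,2] = 0.
  T[0,:] = [+0.0000, +0.2857, -0.5714, +0.8571]
  T[1,:] = [-0.6667, +0.0000, -0.6667, +0.3333]
  T[2,:] = [-0.1667, -1.0000, +0.0000, +0.5000]
  T[3,:] = [+0.7143, +0.5714, +0.2857, +0.0000]
moduli |λ_i(T)| = 1.5062, 0.8739, 0.8739, 0.0079.
ρ(T) = max|λ| = 1.5062; 1.5062 > 1, so it fails to converge.

no, ρ = 1.5062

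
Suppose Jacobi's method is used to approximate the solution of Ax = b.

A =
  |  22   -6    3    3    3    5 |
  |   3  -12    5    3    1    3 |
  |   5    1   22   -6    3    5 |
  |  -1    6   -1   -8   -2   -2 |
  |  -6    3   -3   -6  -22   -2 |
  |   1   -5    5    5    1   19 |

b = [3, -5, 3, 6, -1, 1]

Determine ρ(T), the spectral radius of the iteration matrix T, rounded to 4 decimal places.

0.9091

A = D + L + U where D = diag(22, -12, 22, -8, -22, 19).
Jacobi T = -D⁻¹(L+U): T[3,4] = -(-2)/(-8) = -0.2500; T[3,3] = 0.
  T[0,:] = [+0.0000  +0.2727  -0.1364  -0.1364  -0.1364  -0.2273]
  T[1,:] = [+0.2500  +0.0000  +0.4167  +0.2500  +0.0833  +0.2500]
  T[2,:] = [-0.2273  -0.0455  +0.0000  +0.2727  -0.1364  -0.2273]
  T[3,:] = [-0.1250  +0.7500  -0.1250  +0.0000  -0.2500  -0.2500]
  T[4,:] = [-0.2727  +0.1364  -0.1364  -0.2727  +0.0000  -0.0909]
  T[5,:] = [-0.0526  +0.2632  -0.2632  -0.2632  -0.0526  +0.0000]
moduli |λ_i(T)| = 0.9091, 0.6086, 0.1430, 0.1430, 0.1330, 0.1330.
ρ = 0.9091; 0.9091 < 1 ⇒ converges.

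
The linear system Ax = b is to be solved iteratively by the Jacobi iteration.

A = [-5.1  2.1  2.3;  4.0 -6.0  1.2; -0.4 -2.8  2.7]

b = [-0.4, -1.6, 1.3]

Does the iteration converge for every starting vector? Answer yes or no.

yes

Let D = diag(-5.1, -6, 2.7); L, U the strict triangles.
Jacobi T = -D⁻¹(L+U): T[0,1] = -(2.1)/(-5.1) = +0.4118; T[0,0] = 0.
  T[0,:] = [+0.0000 +0.4118 +0.4510]
  T[1,:] = [+0.6667 +0.0000 +0.2000]
  T[2,:] = [+0.1481 +1.0370 +0.0000]
moduli |λ_i(T)| = 0.9444, 0.5857, 0.5857.
spectral radius ρ = 0.9444; 0.9444 < 1 ⇒ converges.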